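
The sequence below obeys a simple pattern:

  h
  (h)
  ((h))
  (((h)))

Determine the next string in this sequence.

((((h))))

Every step adds ( to the front and ) to the end of the previous string.
So the next term is (·(((h)))·).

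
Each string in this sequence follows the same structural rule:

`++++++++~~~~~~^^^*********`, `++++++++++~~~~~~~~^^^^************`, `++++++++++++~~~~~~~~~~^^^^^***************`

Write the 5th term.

Reading off run lengths: + runs 8, 10, 12; ~ runs 6, 8, 10; ^ runs 3, 4, 5; * runs 9, 12, 15 — each is linear in n, where the shown terms are n = 3, 4, 5.
Setting n = 7 gives 16, 14, 7, 21 characters in each block.

++++++++++++++++~~~~~~~~~~~~~~^^^^^^^*********************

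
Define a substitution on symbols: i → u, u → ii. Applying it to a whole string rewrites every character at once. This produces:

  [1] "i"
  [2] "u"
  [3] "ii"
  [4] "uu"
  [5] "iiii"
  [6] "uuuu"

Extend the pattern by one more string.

iiiiiiii

Expanding uuuu: u→ii, u→ii, u→ii, u→ii. Concatenated: ii ii ii ii.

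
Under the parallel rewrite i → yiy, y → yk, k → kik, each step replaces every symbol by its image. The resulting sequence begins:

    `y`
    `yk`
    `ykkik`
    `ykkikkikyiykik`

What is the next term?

Applying the rule to each of the 14 symbols of ykkikkikyiykik gives the pieces yk kik kik yiy kik kik yiy kik yk yiy yk kik yiy kik, which concatenate to the answer.

ykkikkikyiykikkikyiykikykyiyykkikyiykik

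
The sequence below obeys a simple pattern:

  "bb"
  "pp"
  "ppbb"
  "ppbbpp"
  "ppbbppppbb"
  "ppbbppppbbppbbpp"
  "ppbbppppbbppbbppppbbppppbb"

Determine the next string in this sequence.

ppbbppppbbppbbppppbbppppbbppbbppppbbppbbpp

This is a Fibonacci-style word recurrence s(k) = s(k−1)·s(k−2): e.g. pp·bb = ppbb.
Continuing: ppbbppppbbppbbppppbbppppbb · ppbbppppbbppbbpp gives term 8.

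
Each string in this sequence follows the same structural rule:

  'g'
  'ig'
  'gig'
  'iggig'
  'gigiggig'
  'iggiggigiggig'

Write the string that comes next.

This is a Fibonacci-style word recurrence s(k) = s(k−2)·s(k−1): e.g. g·ig = gig.
The next term joins gigiggig and iggiggigiggig.

gigiggigiggiggigiggig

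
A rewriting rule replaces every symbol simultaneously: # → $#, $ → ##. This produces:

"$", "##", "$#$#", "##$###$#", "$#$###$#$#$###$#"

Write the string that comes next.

Replace each of the 16 characters of $#$###$#$#$###$# in place — ## $# ## $# $# $# ## $# ## $# ## $# $# $# ## $# — and concatenate.

##$###$#$#$###$###$###$#$#$###$#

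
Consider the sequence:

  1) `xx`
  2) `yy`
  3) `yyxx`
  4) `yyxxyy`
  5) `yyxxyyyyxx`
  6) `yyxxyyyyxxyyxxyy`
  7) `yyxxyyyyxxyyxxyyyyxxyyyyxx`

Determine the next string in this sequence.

yyxxyyyyxxyyxxyyyyxxyyyyxxyyxxyyyyxxyyxxyy

From term 3 onward, concatenate the last term with the second-to-last: yy·xx = yyxx, yyxx·yy = yyxxyy, …
The next term joins yyxxyyyyxxyyxxyyyyxxyyyyxx and yyxxyyyyxxyyxxyy.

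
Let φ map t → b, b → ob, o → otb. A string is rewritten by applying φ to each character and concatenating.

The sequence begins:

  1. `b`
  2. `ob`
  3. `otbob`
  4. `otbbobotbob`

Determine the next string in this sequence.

Expanding otbbobotbob: o→otb, t→b, b→ob, b→ob, o→otb, b→ob, o→otb, t→b, b→ob, o→otb, b→ob. Concatenated: otb b ob ob otb ob otb b ob otb ob.

otbbobobotbobotbbobotbob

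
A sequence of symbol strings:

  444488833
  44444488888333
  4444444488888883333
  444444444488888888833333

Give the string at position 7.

Term n consists of 2n 4's, followed by 2n-1 8's, followed by n 3's, where the shown terms are n = 2, 3, 4, 5.
At n = 8 the blocks have lengths 16, 15, 8.

444444444444444488888888888888833333333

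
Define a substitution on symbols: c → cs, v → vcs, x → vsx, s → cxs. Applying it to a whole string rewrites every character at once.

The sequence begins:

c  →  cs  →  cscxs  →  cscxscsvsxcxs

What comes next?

cscxscsvsxcxscscxsvcscxsvsxcsvsxcxs

Applying the rule to each of the 13 symbols of cscxscsvsxcxs gives the pieces cs cxs cs vsx cxs cs cxs vcs cxs vsx cs vsx cxs, which concatenate to the answer.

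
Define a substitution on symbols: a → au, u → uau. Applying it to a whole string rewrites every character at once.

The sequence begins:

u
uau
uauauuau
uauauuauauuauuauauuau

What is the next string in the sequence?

Applying the rule to each of the 21 symbols of uauauuauauuauuauauuau gives the pieces uau au uau au uau uau au uau au uau uau au uau uau au uau au uau uau au uau, which concatenate to the answer.

uauauuauauuauuauauuauauuauuauauuauuauauuauauuauuauauuau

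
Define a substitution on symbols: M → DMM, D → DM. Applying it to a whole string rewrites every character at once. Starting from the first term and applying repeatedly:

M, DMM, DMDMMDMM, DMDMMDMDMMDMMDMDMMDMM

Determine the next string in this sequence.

DMDMMDMDMMDMMDMDMMDMDMMDMMDMDMMDMMDMDMMDMDMMDMMDMDMMDMM

φ(DMDMMDMDMMDMMDMDMMDMM) expands symbol-by-symbol to DM DMM DM DMM DMM DM DMM DM DMM DMM DM DMM DMM DM DMM DM DMM DMM DM DMM DMM; joining the 21 pieces gives the next term.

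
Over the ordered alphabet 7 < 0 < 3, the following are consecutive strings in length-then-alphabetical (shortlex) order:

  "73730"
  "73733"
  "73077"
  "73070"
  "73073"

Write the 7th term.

73000

Advancing 2 positions from 73073 through 73073 → 73007 reaches term 7.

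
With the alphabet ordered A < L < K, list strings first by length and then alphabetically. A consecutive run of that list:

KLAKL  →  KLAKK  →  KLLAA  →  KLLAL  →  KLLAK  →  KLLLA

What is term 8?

KLLLK

Continuing the enumeration 2 steps past KLLLA: KLLLA → KLLLL → (answer).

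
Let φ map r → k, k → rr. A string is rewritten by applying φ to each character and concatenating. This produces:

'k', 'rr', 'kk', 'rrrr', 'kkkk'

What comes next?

Expanding kkkk: k→rr, k→rr, k→rr, k→rr. Concatenated: rr rr rr rr.

rrrrrrrr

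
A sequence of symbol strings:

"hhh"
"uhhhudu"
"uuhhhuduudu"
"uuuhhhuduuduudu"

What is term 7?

uuuuuuhhhuduuduuduuduuduudu

s(k+1) = u·s(k)·udu, so each term gains u as a prefix and udu as a suffix.
From uuuhhhuduuduudu, 3 further steps: uuuhhhuduuduudu → uuuuhhhuduuduuduudu → uuuuuhhhuduuduuduuduudu → (answer).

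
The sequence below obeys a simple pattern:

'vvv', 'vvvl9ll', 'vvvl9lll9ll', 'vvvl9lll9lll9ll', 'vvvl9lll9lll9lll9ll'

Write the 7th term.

Every step adds l9ll to the end: s(k+1) = s(k)·l9ll.
From vvvl9lll9lll9lll9ll, 2 further steps: vvvl9lll9lll9lll9ll → vvvl9lll9lll9lll9lll9ll → (answer).

vvvl9lll9lll9lll9lll9lll9ll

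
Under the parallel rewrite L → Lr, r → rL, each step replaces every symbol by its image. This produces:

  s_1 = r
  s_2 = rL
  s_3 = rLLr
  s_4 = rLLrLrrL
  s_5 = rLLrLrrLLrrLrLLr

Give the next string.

Rewriting the 16 symbols of rLLrLrrLLrrLrLLr one by one yields rL Lr Lr rL Lr rL rL Lr Lr rL rL Lr rL Lr Lr rL; concatenated:

rLLrLrrLLrrLrLLrLrrLrLLrrLLrLrrL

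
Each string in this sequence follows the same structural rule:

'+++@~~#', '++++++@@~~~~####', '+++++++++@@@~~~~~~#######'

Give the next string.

Each string has the form +^{3n} @^{n} ~^{2n} #^{3n-2} (n = 1, 2, …).
Setting n = 4 gives 12, 4, 8, 10 characters in each block.

++++++++++++@@@@~~~~~~~~##########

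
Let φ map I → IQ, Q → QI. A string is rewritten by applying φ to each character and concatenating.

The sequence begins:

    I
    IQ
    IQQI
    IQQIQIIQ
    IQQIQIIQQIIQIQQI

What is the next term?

Rewriting the 16 symbols of IQQIQIIQQIIQIQQI one by one yields IQ QI QI IQ QI IQ IQ QI QI IQ IQ QI IQ QI QI IQ; concatenated:

IQQIQIIQQIIQIQQIQIIQIQQIIQQIQIIQ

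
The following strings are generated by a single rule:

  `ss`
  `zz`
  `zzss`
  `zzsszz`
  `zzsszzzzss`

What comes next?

zzsszzzzsszzsszz

From term 3 onward, concatenate the last term with the second-to-last: zz·ss = zzss, zzss·zz = zzsszz, …
Continuing: zzsszzzzss · zzsszz gives term 6.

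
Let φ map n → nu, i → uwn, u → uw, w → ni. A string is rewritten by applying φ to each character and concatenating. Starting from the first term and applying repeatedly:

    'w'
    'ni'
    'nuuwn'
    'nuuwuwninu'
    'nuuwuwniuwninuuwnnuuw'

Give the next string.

nuuwuwniuwninuuwnuwninuuwnnuuwuwninunuuwuwni

φ(nuuwuwniuwninuuwnnuuw) expands symbol-by-symbol to nu uw uw ni uw ni nu uwn uw ni nu uwn nu uw uw ni nu nu uw uw ni; joining the 21 pieces gives the next term.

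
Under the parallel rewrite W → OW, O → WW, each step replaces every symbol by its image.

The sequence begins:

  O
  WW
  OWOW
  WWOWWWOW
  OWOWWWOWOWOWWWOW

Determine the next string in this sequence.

WWOWWWOWOWOWWWOWWWOWWWOWOWOWWWOW

Replace each of the 16 characters of OWOWWWOWOWOWWWOW in place — WW OW WW OW OW OW WW OW WW OW WW OW OW OW WW OW — and concatenate.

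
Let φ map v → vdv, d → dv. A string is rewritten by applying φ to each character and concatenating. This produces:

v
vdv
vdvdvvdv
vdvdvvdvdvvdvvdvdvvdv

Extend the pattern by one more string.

vdvdvvdvdvvdvvdvdvvdvdvvdvvdvdvvdvvdvdvvdvdvvdvvdvdvvdv

Applying the rule to each of the 21 symbols of vdvdvvdvdvvdvvdvdvvdv gives the pieces vdv dv vdv dv vdv vdv dv vdv dv vdv vdv dv vdv vdv dv vdv dv vdv vdv dv vdv, which concatenate to the answer.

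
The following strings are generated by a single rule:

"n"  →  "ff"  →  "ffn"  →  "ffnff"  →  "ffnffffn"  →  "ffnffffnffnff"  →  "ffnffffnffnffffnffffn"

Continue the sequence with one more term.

From term 3 onward, concatenate the last term with the second-to-last: ff·n = ffn, ffn·ff = ffnff, …
So term 8 is ffnffffnffnffffnffffn·ffnffffnffnff.

ffnffffnffnffffnffffnffnffffnffnff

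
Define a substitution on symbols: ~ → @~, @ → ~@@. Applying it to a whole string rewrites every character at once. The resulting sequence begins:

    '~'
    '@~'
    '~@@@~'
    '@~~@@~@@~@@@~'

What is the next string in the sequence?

Rewriting the 13 symbols of @~~@@~@@~@@@~ one by one yields ~@@ @~ @~ ~@@ ~@@ @~ ~@@ ~@@ @~ ~@@ ~@@ ~@@ @~; concatenated:

~@@@~@~~@@~@@@~~@@~@@@~~@@~@@~@@@~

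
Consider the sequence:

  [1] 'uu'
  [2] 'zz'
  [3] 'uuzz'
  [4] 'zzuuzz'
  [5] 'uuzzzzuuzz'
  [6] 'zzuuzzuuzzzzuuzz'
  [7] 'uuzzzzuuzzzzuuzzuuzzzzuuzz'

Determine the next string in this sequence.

This is a Fibonacci-style word recurrence s(k) = s(k−2)·s(k−1): e.g. uu·zz = uuzz.
Continuing: zzuuzzuuzzzzuuzz · uuzzzzuuzzzzuuzzuuzzzzuuzz gives term 8.

zzuuzzuuzzzzuuzzuuzzzzuuzzzzuuzzuuzzzzuuzz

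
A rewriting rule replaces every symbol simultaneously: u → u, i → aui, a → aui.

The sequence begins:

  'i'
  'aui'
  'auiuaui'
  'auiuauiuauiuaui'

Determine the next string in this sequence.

Rewriting the 15 symbols of auiuauiuauiuaui one by one yields aui u aui u aui u aui u aui u aui u aui u aui; concatenated:

auiuauiuauiuauiuauiuauiuauiuaui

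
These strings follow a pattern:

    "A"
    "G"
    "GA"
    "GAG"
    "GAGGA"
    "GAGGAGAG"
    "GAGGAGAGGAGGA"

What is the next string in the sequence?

From term 3 onward, concatenate the last term with the second-to-last: G·A = GA, GA·G = GAG, …
The next term joins GAGGAGAGGAGGA and GAGGAGAG.

GAGGAGAGGAGGAGAGGAGAG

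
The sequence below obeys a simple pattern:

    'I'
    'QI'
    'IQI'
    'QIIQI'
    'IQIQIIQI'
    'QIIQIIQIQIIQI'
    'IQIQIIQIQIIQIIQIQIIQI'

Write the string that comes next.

QIIQIIQIQIIQIIQIQIIQIQIIQIIQIQIIQI

This is a Fibonacci-style word recurrence s(k) = s(k−2)·s(k−1): e.g. I·QI = IQI.
Continuing: QIIQIIQIQIIQI · IQIQIIQIQIIQIIQIQIIQI gives term 8.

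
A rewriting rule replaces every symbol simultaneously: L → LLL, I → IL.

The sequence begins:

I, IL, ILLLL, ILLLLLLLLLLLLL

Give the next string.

φ(ILLLLLLLLLLLLL) expands symbol-by-symbol to IL LLL LLL LLL LLL LLL LLL LLL LLL LLL LLL LLL LLL LLL; joining the 14 pieces gives the next term.

ILLLLLLLLLLLLLLLLLLLLLLLLLLLLLLLLLLLLLLLL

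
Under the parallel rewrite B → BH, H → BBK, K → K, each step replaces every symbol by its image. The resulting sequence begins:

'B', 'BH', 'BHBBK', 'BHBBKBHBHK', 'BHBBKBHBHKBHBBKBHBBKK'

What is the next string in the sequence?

Applying the rule to each of the 21 symbols of BHBBKBHBHKBHBBKBHBBKK gives the pieces BH BBK BH BH K BH BBK BH BBK K BH BBK BH BH K BH BBK BH BH K K, which concatenate to the answer.

BHBBKBHBHKBHBBKBHBBKKBHBBKBHBHKBHBBKBHBHKK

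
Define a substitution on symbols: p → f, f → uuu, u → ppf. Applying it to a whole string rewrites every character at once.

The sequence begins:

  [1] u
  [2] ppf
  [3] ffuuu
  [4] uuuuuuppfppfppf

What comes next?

Replace each of the 15 characters of uuuuuuppfppfppf in place — ppf ppf ppf ppf ppf ppf f f uuu f f uuu f f uuu — and concatenate.

ppfppfppfppfppfppfffuuuffuuuffuuu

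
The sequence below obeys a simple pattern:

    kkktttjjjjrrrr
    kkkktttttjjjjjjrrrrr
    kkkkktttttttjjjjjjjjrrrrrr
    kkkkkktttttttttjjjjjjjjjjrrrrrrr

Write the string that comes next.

kkkkkkktttttttttttjjjjjjjjjjjjrrrrrrrr

The n-th term is n+1 k's then 2n-1 t's then 2n j's then n+2 r's, where the shown terms are n = 2, 3, 4, 5.
For the next term, n = 6, so the run lengths are 7, 11, 12, 8.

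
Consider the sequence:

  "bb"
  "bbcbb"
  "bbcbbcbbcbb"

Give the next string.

s(k+1) = s(k)·c·s(k) — each term doubles the last with 'c' between the halves.
One more doubling of bbcbbcbbcbb gives the answer.

bbcbbcbbcbbcbbcbbcbbcbb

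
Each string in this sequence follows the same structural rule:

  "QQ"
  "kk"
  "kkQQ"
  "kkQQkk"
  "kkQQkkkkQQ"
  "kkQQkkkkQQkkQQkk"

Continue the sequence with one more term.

This is a Fibonacci-style word recurrence s(k) = s(k−1)·s(k−2): e.g. kk·QQ = kkQQ.
Continuing: kkQQkkkkQQkkQQkk · kkQQkkkkQQ gives term 7.

kkQQkkkkQQkkQQkkkkQQkkkkQQ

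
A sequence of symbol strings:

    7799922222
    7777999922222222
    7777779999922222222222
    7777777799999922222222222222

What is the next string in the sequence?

Reading off run lengths: 7 runs 2, 4, 6, 8; 9 runs 3, 4, 5, 6; 2 runs 5, 8, 11, 14 — each is linear in n, where the shown terms are n = 2, 3, 4, 5.
Setting n = 6 gives 10, 7, 17 characters in each block.

7777777777999999922222222222222222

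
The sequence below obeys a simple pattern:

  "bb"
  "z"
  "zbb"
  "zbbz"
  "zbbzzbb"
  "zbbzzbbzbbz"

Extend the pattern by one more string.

Each term (from the third on) is the previous term followed by the one before it: term 3 = z·bb = zbb.
The next term joins zbbzzbbzbbz and zbbzzbb.

zbbzzbbzbbzzbbzzbb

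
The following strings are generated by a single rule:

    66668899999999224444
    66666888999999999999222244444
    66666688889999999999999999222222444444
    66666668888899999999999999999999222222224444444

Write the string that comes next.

Reading off run lengths: 6 runs 4, 5, 6, 7; 8 runs 2, 3, 4, 5; 9 runs 8, 12, 16, 20; 2 runs 2, 4, 6, 8; 4 runs 4, 5, 6, 7 — each is linear in n, where the shown terms are n = 2, 3, 4, 5.
Setting n = 6 gives 8, 6, 24, 10, 8 characters in each block.

66666666888888999999999999999999999999222222222244444444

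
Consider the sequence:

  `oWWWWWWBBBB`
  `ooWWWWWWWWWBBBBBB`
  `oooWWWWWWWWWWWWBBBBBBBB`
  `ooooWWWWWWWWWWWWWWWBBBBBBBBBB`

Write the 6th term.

ooooooWWWWWWWWWWWWWWWWWWWWWBBBBBBBBBBBBBB

The n-th term is n-1 o's then 3n W's then 2n B's, where the shown terms are n = 2, 3, 4, 5.
For term 6, n = 7, so the run lengths are 6, 21, 14.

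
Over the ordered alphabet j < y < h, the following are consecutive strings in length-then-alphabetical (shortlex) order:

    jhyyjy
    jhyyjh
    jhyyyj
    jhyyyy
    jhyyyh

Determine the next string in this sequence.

jhyyhj

The successor of jhyyyh increments the rightmost position that isn't already h and resets every position after it to j.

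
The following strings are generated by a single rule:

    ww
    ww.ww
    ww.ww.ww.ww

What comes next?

Each string is two copies of the previous one joined by '.'.
So the next term is two copies of ww.ww.ww.ww with '.' between the halves.

ww.ww.ww.ww.ww.ww.ww.ww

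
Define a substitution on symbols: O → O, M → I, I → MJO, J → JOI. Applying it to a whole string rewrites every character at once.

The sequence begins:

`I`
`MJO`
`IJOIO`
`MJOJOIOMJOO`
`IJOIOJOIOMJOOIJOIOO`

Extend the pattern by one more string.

MJOJOIOMJOOJOIOMJOOIJOIOOMJOJOIOMJOOO

φ(IJOIOJOIOMJOOIJOIOO) expands symbol-by-symbol to MJO JOI O MJO O JOI O MJO O I JOI O O MJO JOI O MJO O O; joining the 19 pieces gives the next term.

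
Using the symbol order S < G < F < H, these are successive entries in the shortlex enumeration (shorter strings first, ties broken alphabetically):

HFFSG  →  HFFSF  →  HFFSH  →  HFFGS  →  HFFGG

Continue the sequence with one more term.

HFFGF

Find the rightmost character of HFFGG below H, bump it to the next letter, and reset everything to its right to S.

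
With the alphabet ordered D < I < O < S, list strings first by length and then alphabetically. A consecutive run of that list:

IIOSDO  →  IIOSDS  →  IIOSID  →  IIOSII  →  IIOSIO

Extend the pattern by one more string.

IIOSIS

Treat IIOSIO as a base-4 numeral over the given alphabet and add one, carrying through any trailing S's.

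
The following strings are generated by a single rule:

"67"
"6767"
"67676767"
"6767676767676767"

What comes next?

Every step duplicates the string.
Doubling 6767676767676767:

67676767676767676767676767676767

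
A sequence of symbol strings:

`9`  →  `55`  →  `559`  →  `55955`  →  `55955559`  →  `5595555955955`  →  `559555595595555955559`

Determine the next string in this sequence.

From term 3 onward, concatenate the last term with the second-to-last: 55·9 = 559, 559·55 = 55955, …
The next term joins 559555595595555955559 and 5595555955955.

5595555955955559555595595555955955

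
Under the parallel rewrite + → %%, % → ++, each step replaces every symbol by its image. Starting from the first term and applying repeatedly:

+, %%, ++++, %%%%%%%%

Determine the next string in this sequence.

Apply φ to %%%%%%%% symbol by symbol: %→++, %→++, %→++, %→++, %→++, %→++, %→++, %→++; joined: ++ ++ ++ ++ ++ ++ ++ ++.

++++++++++++++++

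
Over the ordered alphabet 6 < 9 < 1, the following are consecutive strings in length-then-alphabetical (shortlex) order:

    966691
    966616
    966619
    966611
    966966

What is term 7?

966961

Advancing 2 positions from 966966 through 966966 → 966969 reaches term 7.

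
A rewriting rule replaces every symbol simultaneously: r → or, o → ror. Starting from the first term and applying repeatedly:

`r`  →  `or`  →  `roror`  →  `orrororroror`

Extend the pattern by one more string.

Expanding orrororroror: o→ror, r→or, r→or, o→ror, r→or, o→ror, r→or, r→or, o→ror, r→or, o→ror, r→or. Concatenated: ror or or ror or ror or or ror or ror or.

rorororrororrorororrororroror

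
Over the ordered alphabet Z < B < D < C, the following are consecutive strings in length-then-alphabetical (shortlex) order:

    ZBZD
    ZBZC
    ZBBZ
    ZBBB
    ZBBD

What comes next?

ZBBC

The successor of ZBBD increments the rightmost position that isn't already C and resets every position after it to Z.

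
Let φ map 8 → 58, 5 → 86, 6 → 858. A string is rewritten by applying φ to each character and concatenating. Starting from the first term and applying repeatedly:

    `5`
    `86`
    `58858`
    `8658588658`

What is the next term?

Rewriting each symbol of 8658588658: 8→58, 6→858, 5→86, 8→58, 5→86, 8→58, 8→58, 6→858, 5→86, 8→58, which concatenates to 58 858 86 58 86 58 58 858 86 58.

5885886588658588588658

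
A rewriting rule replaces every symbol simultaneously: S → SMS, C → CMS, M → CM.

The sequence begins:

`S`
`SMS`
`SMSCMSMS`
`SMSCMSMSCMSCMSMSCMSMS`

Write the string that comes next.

Rewriting the 21 symbols of SMSCMSMSCMSCMSMSCMSMS one by one yields SMS CM SMS CMS CM SMS CM SMS CMS CM SMS CMS CM SMS CM SMS CMS CM SMS CM SMS; concatenated:

SMSCMSMSCMSCMSMSCMSMSCMSCMSMSCMSCMSMSCMSMSCMSCMSMSCMSMS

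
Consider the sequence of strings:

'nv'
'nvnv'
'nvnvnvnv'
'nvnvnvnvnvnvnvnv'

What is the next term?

Each string is two copies of the previous one concatenated.
Doubling nvnvnvnvnvnvnvnv:

nvnvnvnvnvnvnvnvnvnvnvnvnvnvnvnv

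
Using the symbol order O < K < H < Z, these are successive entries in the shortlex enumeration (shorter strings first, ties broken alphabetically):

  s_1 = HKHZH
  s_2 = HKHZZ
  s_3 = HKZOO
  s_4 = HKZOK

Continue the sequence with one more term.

HKZOH

Treat HKZOK as a base-4 numeral over the given alphabet and add one, carrying through any trailing Z's.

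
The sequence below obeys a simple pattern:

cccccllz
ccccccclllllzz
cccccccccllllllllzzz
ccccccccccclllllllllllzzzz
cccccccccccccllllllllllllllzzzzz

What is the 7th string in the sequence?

cccccccccccccccccllllllllllllllllllllzzzzzzz

The n-th term is 2n+3 c's then 3n-1 l's then n z's (n = 1, 2, …).
Setting n = 7 gives 17, 20, 7 characters in each block.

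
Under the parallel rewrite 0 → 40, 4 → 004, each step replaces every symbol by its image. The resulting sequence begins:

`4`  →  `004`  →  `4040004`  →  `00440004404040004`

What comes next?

φ(00440004404040004) expands symbol-by-symbol to 40 40 004 004 40 40 40 004 004 40 004 40 004 40 40 40 004; joining the 17 pieces gives the next term.

40400040044040400040044000440004404040004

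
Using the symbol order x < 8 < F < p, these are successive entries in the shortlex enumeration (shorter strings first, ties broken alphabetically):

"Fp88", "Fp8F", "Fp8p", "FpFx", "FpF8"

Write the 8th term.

Advancing 3 positions from FpF8 through FpF8 → FpFF → FpFp reaches term 8.

Fppx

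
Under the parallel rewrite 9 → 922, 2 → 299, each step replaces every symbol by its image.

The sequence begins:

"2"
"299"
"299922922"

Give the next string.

299922922922299299922299299

Apply φ to 299922922 symbol by symbol: 2→299, 9→922, 9→922, 9→922, 2→299, 2→299, 9→922, 2→299, 2→299; joined: 299 922 922 922 299 299 922 299 299.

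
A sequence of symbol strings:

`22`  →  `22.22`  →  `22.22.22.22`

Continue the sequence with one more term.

22.22.22.22.22.22.22.22

s(k+1) = s(k)·.·s(k) — each term doubles the last with '.' between the halves.
One more doubling of 22.22.22.22 gives the answer.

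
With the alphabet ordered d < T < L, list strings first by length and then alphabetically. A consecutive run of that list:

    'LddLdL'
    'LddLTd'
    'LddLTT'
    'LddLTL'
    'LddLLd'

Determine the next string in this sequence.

The successor of LddLLd increments the rightmost position that isn't already L and resets every position after it to d.

LddLLT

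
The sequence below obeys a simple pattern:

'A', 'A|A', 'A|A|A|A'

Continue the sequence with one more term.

Every step duplicates the string with '|' between the halves.
Doubling A|A|A|A with '|' between the halves:

A|A|A|A|A|A|A|A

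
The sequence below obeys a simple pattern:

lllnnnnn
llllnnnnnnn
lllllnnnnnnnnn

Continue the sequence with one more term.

llllllnnnnnnnnnnn

Each string has the form l^{n+1} n^{2n+1}, where the shown terms are n = 2, 3, 4.
At n = 5 the blocks have lengths 6, 11.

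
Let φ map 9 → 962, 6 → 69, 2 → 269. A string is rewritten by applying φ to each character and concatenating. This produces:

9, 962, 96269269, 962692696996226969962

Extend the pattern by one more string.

9626926969962269699626996296269269269699626996296269269

φ(962692696996226969962) expands symbol-by-symbol to 962 69 269 69 962 269 69 962 69 962 962 69 269 269 69 962 69 962 962 69 269; joining the 21 pieces gives the next term.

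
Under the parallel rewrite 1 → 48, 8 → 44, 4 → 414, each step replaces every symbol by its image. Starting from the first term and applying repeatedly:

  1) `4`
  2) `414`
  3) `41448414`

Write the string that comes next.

Expanding 41448414: 4→414, 1→48, 4→414, 4→414, 8→44, 4→414, 1→48, 4→414. Concatenated: 414 48 414 414 44 414 48 414.

414484144144441448414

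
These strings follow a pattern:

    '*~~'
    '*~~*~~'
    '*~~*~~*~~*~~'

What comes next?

Every step duplicates the string.
Doubling *~~*~~*~~*~~:

*~~*~~*~~*~~*~~*~~*~~*~~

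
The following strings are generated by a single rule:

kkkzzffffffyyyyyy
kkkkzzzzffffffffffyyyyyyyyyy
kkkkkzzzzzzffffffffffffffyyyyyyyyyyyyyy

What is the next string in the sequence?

kkkkkkzzzzzzzzffffffffffffffffffyyyyyyyyyyyyyyyyyy

Reading off run lengths: k runs 3, 4, 5; z runs 2, 4, 6; f runs 6, 10, 14; y runs 6, 10, 14 — each is linear in n (n = 1, 2, …).
For the next term, n = 4, so the run lengths are 6, 8, 18, 18.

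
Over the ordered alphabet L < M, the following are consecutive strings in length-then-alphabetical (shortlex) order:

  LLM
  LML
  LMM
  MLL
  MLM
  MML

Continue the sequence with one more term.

Find the rightmost character of MML below M, bump it to the next letter, and reset everything to its right to L.

MMM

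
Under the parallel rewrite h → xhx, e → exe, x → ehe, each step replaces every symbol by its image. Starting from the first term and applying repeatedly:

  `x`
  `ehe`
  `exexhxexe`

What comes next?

exeeheexeehexhxeheexeeheexe

Expanding exexhxexe: e→exe, x→ehe, e→exe, x→ehe, h→xhx, x→ehe, e→exe, x→ehe, e→exe. Concatenated: exe ehe exe ehe xhx ehe exe ehe exe.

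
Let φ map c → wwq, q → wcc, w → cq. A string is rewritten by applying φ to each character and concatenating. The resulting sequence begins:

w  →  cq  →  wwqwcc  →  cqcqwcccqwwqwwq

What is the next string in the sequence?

Replace each of the 15 characters of cqcqwcccqwwqwwq in place — wwq wcc wwq wcc cq wwq wwq wwq wcc cq cq wcc cq cq wcc — and concatenate.

wwqwccwwqwcccqwwqwwqwwqwcccqcqwcccqcqwcc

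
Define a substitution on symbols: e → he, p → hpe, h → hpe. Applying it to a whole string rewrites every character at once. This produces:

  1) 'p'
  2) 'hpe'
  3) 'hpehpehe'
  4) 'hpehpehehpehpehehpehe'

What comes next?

Rewriting the 21 symbols of hpehpehehpehpehehpehe one by one yields hpe hpe he hpe hpe he hpe he hpe hpe he hpe hpe he hpe he hpe hpe he hpe he; concatenated:

hpehpehehpehpehehpehehpehpehehpehpehehpehehpehpehehpehe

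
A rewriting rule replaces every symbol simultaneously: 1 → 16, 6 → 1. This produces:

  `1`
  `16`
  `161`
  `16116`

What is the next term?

16116161

Expanding 16116: 1→16, 6→1, 1→16, 1→16, 6→1. Concatenated: 16 1 16 16 1.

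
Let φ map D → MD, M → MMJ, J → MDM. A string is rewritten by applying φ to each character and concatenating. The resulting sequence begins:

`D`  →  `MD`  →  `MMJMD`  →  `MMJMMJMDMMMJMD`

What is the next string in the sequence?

MMJMMJMDMMMJMMJMDMMMJMDMMJMMJMMJMDMMMJMD

Applying the rule to each of the 14 symbols of MMJMMJMDMMMJMD gives the pieces MMJ MMJ MDM MMJ MMJ MDM MMJ MD MMJ MMJ MMJ MDM MMJ MD, which concatenate to the answer.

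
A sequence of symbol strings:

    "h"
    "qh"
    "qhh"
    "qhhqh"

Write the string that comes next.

qhhqhqhh

Each term (from the third on) is the previous term followed by the one before it: term 3 = qh·h = qhh.
The next term joins qhhqh and qhh.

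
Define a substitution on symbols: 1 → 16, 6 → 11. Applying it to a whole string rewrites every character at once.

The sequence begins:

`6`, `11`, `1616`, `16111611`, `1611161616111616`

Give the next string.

Rewriting the 16 symbols of 1611161616111616 one by one yields 16 11 16 16 16 11 16 11 16 11 16 16 16 11 16 11; concatenated:

16111616161116111611161616111611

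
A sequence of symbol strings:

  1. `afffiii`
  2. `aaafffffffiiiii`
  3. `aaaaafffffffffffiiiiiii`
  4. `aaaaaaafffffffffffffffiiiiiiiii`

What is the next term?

The n-th term is 2n-1 a's then 4n-1 f's then 2n+1 i's (n = 1, 2, …).
At n = 5 the blocks have lengths 9, 19, 11.

aaaaaaaaafffffffffffffffffffiiiiiiiiiii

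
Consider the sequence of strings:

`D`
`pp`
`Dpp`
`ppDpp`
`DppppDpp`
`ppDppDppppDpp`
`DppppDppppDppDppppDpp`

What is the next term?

ppDppDppppDppDppppDppppDppDppppDpp

Each term (from the third on) is the two preceding terms concatenated in order: term 3 = D·pp = Dpp.
Continuing: ppDppDppppDpp · DppppDppppDppDppppDpp gives term 8.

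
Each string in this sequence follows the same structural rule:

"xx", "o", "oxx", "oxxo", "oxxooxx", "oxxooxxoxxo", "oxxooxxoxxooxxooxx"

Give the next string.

This is a Fibonacci-style word recurrence s(k) = s(k−1)·s(k−2): e.g. o·xx = oxx.
Continuing: oxxooxxoxxooxxooxx · oxxooxxoxxo gives term 8.

oxxooxxoxxooxxooxxoxxooxxoxxo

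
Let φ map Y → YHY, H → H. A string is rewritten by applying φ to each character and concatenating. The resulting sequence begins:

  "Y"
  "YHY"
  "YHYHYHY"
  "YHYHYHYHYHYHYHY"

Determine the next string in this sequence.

Rewriting the 15 symbols of YHYHYHYHYHYHYHY one by one yields YHY H YHY H YHY H YHY H YHY H YHY H YHY H YHY; concatenated:

YHYHYHYHYHYHYHYHYHYHYHYHYHYHYHY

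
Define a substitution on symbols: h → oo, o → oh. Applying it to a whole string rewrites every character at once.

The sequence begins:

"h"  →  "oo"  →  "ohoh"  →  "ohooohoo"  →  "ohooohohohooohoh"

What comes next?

Applying the rule to each of the 16 symbols of ohooohohohooohoh gives the pieces oh oo oh oh oh oo oh oo oh oo oh oh oh oo oh oo, which concatenate to the answer.

ohooohohohooohooohooohohohooohoo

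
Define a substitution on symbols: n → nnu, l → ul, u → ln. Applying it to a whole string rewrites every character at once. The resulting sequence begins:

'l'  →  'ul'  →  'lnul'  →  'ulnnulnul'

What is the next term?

Apply φ to ulnnulnul symbol by symbol: u→ln, l→ul, n→nnu, n→nnu, u→ln, l→ul, n→nnu, u→ln, l→ul; joined: ln ul nnu nnu ln ul nnu ln ul.

lnulnnunnulnulnnulnul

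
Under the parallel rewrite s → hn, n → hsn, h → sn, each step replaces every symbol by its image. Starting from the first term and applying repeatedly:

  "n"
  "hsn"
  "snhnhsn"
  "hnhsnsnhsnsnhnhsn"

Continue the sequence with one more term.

φ(hnhsnsnhsnsnhnhsn) expands symbol-by-symbol to sn hsn sn hn hsn hn hsn sn hn hsn hn hsn sn hsn sn hn hsn; joining the 17 pieces gives the next term.

snhsnsnhnhsnhnhsnsnhnhsnhnhsnsnhsnsnhnhsn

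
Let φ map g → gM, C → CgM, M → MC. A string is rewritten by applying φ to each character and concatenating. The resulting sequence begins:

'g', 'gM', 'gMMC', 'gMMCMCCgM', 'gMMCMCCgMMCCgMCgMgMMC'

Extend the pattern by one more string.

φ(gMMCMCCgMMCCgMCgMgMMC) expands symbol-by-symbol to gM MC MC CgM MC CgM CgM gM MC MC CgM CgM gM MC CgM gM MC gM MC MC CgM; joining the 21 pieces gives the next term.

gMMCMCCgMMCCgMCgMgMMCMCCgMCgMgMMCCgMgMMCgMMCMCCgM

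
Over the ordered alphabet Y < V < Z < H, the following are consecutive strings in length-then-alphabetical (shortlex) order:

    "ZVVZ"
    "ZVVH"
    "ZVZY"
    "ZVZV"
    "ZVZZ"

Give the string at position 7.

Advancing 2 positions from ZVZZ through ZVZZ → ZVZH reaches term 7.

ZVHY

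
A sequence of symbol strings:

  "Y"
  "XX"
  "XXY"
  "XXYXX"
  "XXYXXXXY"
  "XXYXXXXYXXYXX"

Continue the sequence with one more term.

XXYXXXXYXXYXXXXYXXXXY

From term 3 onward, concatenate the last term with the second-to-last: XX·Y = XXY, XXY·XX = XXYXX, …
So term 7 is XXYXXXXYXXYXX·XXYXXXXY.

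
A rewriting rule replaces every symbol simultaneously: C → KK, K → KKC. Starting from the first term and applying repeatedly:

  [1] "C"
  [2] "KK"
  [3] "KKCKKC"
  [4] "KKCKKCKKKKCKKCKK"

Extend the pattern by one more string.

KKCKKCKKKKCKKCKKKKCKKCKKCKKCKKKKCKKCKKKKCKKC

Replace each of the 16 characters of KKCKKCKKKKCKKCKK in place — KKC KKC KK KKC KKC KK KKC KKC KKC KKC KK KKC KKC KK KKC KKC — and concatenate.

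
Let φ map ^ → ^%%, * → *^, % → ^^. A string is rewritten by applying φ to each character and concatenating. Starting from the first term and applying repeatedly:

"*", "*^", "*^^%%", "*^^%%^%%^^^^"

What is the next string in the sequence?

Expanding *^^%%^%%^^^^: *→*^, ^→^%%, ^→^%%, %→^^, %→^^, ^→^%%, %→^^, %→^^, ^→^%%, ^→^%%, ^→^%%, ^→^%%. Concatenated: *^ ^%% ^%% ^^ ^^ ^%% ^^ ^^ ^%% ^%% ^%% ^%%.

*^^%%^%%^^^^^%%^^^^^%%^%%^%%^%%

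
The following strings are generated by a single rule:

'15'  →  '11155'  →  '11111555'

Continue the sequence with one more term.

Term n consists of 2n-1 1's, followed by n 5's (n = 1, 2, …).
At n = 4 the blocks have lengths 7, 4.

11111115555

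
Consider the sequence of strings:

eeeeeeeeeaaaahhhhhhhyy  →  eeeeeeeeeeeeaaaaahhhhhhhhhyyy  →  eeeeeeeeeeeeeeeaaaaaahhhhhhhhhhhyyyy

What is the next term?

The n-th term is 3n e's then n+1 a's then 2n+1 h's then n-1 y's, where the shown terms are n = 3, 4, 5.
For the next term, n = 6, so the run lengths are 18, 7, 13, 5.

eeeeeeeeeeeeeeeeeeaaaaaaahhhhhhhhhhhhhyyyyy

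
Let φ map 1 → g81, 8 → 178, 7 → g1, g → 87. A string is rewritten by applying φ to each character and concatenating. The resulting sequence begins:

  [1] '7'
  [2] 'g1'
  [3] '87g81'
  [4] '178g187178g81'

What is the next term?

Rewriting the 13 symbols of 178g187178g81 one by one yields g81 g1 178 87 g81 178 g1 g81 g1 178 87 178 g81; concatenated:

g81g117887g81178g1g81g117887178g81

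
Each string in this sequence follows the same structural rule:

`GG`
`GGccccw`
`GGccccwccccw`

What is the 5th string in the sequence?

GGccccwccccwccccwccccw

Each term is the previous one with ccccw appended.
From GGccccwccccw, 2 further steps: GGccccwccccw → GGccccwccccwccccw → (answer).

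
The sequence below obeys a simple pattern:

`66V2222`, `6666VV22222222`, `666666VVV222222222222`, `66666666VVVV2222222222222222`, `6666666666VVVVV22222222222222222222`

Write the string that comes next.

Each string has the form 6^{2n} V^{n} 2^{4n} (n = 1, 2, …).
For the next term, n = 6, so the run lengths are 12, 6, 24.

666666666666VVVVVV222222222222222222222222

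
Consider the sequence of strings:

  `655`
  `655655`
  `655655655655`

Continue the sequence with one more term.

Each string is two copies of the previous one concatenated.
One more doubling of 655655655655 gives the answer.

655655655655655655655655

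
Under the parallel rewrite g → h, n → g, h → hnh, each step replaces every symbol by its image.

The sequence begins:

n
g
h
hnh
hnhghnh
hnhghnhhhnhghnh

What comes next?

hnhghnhhhnhghnhhnhhnhghnhhhnhghnh

Replace each of the 15 characters of hnhghnhhhnhghnh in place — hnh g hnh h hnh g hnh hnh hnh g hnh h hnh g hnh — and concatenate.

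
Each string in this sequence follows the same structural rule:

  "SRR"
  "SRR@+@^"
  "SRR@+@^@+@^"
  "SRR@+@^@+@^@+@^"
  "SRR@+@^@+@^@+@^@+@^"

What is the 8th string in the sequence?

Each term is the previous one with @+@^ appended.
From SRR@+@^@+@^@+@^@+@^, 3 further steps: SRR@+@^@+@^@+@^@+@^ → SRR@+@^@+@^@+@^@+@^@+@^ → SRR@+@^@+@^@+@^@+@^@+@^@+@^ → (answer).

SRR@+@^@+@^@+@^@+@^@+@^@+@^@+@^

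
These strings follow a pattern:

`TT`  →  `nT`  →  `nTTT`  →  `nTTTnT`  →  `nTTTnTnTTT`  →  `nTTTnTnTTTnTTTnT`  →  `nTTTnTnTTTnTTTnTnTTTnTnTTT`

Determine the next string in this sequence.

This is a Fibonacci-style word recurrence s(k) = s(k−1)·s(k−2): e.g. nT·TT = nTTT.
Continuing: nTTTnTnTTTnTTTnTnTTTnTnTTT · nTTTnTnTTTnTTTnT gives term 8.

nTTTnTnTTTnTTTnTnTTTnTnTTTnTTTnTnTTTnTTTnT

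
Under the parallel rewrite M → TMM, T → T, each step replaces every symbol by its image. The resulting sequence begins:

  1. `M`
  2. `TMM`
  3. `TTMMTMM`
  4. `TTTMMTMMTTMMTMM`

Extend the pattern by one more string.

Rewriting the 15 symbols of TTTMMTMMTTMMTMM one by one yields T T T TMM TMM T TMM TMM T T TMM TMM T TMM TMM; concatenated:

TTTTMMTMMTTMMTMMTTTMMTMMTTMMTMM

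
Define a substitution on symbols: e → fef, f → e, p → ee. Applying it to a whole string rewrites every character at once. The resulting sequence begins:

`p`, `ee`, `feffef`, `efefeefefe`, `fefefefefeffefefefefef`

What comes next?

efefefefefefefefefefeefefefefefefefefefefe

φ(fefefefefeffefefefefef) expands symbol-by-symbol to e fef e fef e fef e fef e fef e e fef e fef e fef e fef e fef e; joining the 22 pieces gives the next term.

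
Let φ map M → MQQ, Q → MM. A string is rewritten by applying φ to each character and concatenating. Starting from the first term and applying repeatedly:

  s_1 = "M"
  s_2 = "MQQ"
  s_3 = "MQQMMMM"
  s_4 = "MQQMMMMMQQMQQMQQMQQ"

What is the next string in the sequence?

MQQMMMMMQQMQQMQQMQQMQQMMMMMQQMMMMMQQMMMMMQQMMMM

φ(MQQMMMMMQQMQQMQQMQQ) expands symbol-by-symbol to MQQ MM MM MQQ MQQ MQQ MQQ MQQ MM MM MQQ MM MM MQQ MM MM MQQ MM MM; joining the 19 pieces gives the next term.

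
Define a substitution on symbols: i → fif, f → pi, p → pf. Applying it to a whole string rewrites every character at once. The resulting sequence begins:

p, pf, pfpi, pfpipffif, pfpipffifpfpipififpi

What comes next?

pfpipffifpfpipififpipfpipffifpffifpififpipffif

φ(pfpipffifpfpipififpi) expands symbol-by-symbol to pf pi pf fif pf pi pi fif pi pf pi pf fif pf fif pi fif pi pf fif; joining the 20 pieces gives the next term.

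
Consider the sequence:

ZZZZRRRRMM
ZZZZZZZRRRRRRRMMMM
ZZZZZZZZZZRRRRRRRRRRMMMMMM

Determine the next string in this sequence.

Each string has the form Z^{3n+1} R^{3n+1} M^{2n} (n = 1, 2, …).
At n = 4 the blocks have lengths 13, 13, 8.

ZZZZZZZZZZZZZRRRRRRRRRRRRRMMMMMMMM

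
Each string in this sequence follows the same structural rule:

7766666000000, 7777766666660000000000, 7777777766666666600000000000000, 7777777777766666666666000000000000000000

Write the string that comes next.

Term n consists of 3n-1 7's, followed by 2n+3 6's, followed by 4n+2 0's (n = 1, 2, …).
For the next term, n = 5, so the run lengths are 14, 13, 22.

7777777777777766666666666660000000000000000000000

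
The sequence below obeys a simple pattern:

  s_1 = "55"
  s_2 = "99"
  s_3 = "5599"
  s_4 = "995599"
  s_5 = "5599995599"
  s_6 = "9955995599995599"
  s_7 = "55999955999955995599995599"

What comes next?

995599559999559955999955999955995599995599

From term 3 onward, concatenate the second-to-last term with the last: 55·99 = 5599, 99·5599 = 995599, …
The next term joins 9955995599995599 and 55999955999955995599995599.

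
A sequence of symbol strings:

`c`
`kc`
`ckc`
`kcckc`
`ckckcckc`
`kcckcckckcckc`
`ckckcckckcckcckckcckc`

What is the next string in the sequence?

This is a Fibonacci-style word recurrence s(k) = s(k−2)·s(k−1): e.g. c·kc = ckc.
The next term joins kcckcckckcckc and ckckcckckcckcckckcckc.

kcckcckckcckcckckcckckcckcckckcckc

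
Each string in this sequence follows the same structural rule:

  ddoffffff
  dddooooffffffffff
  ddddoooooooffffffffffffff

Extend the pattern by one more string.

dddddooooooooooffffffffffffffffff

Each string has the form d^{n+1} o^{3n-2} f^{4n+2} (n = 1, 2, …).
At n = 4 the blocks have lengths 5, 10, 18.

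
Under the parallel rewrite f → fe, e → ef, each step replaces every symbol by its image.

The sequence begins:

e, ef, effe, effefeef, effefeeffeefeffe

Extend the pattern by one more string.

effefeeffeefeffefeefeffeeffefeef

Replace each of the 16 characters of effefeeffeefeffe in place — ef fe fe ef fe ef ef fe fe ef ef fe ef fe fe ef — and concatenate.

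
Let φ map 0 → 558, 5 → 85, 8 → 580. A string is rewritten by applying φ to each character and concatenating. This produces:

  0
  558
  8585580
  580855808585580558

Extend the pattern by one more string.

8558055858085855805585808558085855805588585580

φ(580855808585580558) expands symbol-by-symbol to 85 580 558 580 85 85 580 558 580 85 580 85 85 580 558 85 85 580; joining the 18 pieces gives the next term.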